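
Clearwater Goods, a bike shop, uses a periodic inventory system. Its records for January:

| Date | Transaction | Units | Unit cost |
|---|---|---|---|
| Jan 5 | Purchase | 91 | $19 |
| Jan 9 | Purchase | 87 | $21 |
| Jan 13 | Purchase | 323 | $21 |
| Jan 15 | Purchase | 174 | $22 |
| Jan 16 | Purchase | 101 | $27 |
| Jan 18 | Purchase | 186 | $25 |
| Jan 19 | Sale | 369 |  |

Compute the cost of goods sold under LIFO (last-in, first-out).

Jan 19, 369 sold [LIFO — newest first]: 186 @ $25 + 101 @ $27 + 82 @ $22 = $9,181
Ending inventory: 91 @ $19 + 87 @ $21 + 323 @ $21 + 92 @ $22 = $12,363

COGS = $9,181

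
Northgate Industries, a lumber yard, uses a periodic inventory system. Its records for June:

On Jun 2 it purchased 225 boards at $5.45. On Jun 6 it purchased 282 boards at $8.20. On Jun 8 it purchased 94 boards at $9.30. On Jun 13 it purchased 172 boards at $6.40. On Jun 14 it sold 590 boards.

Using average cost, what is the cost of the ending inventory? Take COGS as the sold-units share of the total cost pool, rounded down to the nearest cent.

Ending inventory = $1,305.31

Jun 14, sell 590: 590/773 × $5,513.65 → $4,208.34
Ending inventory (cost pool remaining) = $1,305.31
Check: goods available $5,513.65 = COGS $4,208.34 + ending $1,305.31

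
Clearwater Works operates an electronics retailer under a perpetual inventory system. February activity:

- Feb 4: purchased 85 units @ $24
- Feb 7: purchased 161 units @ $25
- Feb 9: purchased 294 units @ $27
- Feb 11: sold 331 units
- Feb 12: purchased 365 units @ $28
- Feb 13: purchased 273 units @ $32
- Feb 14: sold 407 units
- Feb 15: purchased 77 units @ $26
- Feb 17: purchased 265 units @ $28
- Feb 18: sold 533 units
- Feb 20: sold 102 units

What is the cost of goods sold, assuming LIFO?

Feb 11, 331 sold [LIFO — newest first]: 294 @ $27 + 37 @ $25 = $8,863
Feb 14, 407 sold [LIFO — newest first]: 273 @ $32 + 134 @ $28 = $12,488
Feb 18, 533 sold [LIFO — newest first]: 265 @ $28 + 77 @ $26 + 191 @ $28 = $14,770
Feb 20, 102 sold [LIFO — newest first]: 40 @ $28 + 62 @ $25 = $2,670
Total COGS = $8,863 + $12,488 + $14,770 + $2,670 = $38,791
Ending inventory: 85 @ $24 + 62 @ $25 = $3,590
Check: goods available $42,381 = COGS $38,791 + ending $3,590

COGS = $38,791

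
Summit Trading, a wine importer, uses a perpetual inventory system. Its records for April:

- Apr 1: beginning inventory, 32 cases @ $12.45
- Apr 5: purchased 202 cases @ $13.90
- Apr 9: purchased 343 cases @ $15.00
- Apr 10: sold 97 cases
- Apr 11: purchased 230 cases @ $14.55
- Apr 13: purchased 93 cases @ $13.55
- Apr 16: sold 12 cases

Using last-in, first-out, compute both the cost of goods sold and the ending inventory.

COGS = $1,617.60; ending inventory = $11,340.25

Apr 10, 97 sold [LIFO — newest first]: 97 @ $15.00 = $1,455.00
Apr 16, 12 sold [LIFO — newest first]: 12 @ $13.55 = $162.60
Total COGS = $1,455.00 + $162.60 = $1,617.60
Ending inventory: 32 @ $12.45 + 202 @ $13.90 + 246 @ $15.00 + 230 @ $14.55 + 81 @ $13.55 = $11,340.25
Check: goods available $12,957.85 = COGS $1,617.60 + ending $11,340.25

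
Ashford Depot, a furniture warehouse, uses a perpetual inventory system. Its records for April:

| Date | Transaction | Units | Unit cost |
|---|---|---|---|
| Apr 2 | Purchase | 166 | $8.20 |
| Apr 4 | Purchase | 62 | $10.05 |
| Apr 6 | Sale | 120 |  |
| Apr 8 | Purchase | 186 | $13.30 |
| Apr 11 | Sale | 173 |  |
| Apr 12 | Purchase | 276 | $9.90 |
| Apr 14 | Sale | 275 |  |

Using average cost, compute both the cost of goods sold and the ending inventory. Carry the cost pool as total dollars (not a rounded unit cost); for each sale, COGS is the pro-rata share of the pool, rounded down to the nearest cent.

COGS = $5,919.06; ending inventory = $1,271.44

After Apr 2: 166 on hand, pool $1,361.20 (≈ $8.2000 each)
After Apr 4: 228 on hand, pool $1,984.30 (≈ $8.7031 each)
Apr 6, sell 120: 120/228 × $1,984.30 → $1,044.36
After Apr 8: 294 on hand, pool $3,413.74 (≈ $11.6114 each)
Apr 11, sell 173: 173/294 × $3,413.74 → $2,008.76
After Apr 12: 397 on hand, pool $4,137.38 (≈ $10.4216 each)
Apr 14, sell 275: 275/397 × $4,137.38 → $2,865.94
Total COGS = $1,044.36 + $2,008.76 + $2,865.94 = $5,919.06
Ending inventory (cost pool remaining) = $1,271.44
Check: goods available $7,190.50 = COGS $5,919.06 + ending $1,271.44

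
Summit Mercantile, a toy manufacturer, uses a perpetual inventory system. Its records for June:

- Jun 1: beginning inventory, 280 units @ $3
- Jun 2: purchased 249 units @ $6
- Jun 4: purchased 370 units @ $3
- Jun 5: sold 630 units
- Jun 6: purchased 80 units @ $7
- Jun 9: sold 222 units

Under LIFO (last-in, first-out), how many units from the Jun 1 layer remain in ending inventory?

Jun 5, 630 sold [LIFO — newest first]: 370 @ $3 + 249 @ $6 + 11 @ $3 = $2,637
Jun 9, 222 sold [LIFO — newest first]: 80 @ $7 + 142 @ $3 = $986
Total COGS = $2,637 + $986 = $3,623
Ending inventory: 127 @ $3 = $381

127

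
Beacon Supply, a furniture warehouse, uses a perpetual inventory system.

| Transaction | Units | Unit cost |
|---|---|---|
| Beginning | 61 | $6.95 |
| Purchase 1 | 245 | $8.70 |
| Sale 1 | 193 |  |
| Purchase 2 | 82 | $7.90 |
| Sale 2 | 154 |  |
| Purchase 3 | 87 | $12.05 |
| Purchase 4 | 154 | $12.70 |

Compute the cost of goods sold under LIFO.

Sale 1 (193) [LIFO — newest first]: 193 @ $8.70 = $1,679.10
Sale 2 (154) [LIFO — newest first]: 82 @ $7.90 + 52 @ $8.70 + 20 @ $6.95 = $1,239.20
Total COGS = $1,679.10 + $1,239.20 = $2,918.30
Ending inventory: 41 @ $6.95 + 87 @ $12.05 + 154 @ $12.70 = $3,289.10

COGS = $2,918.30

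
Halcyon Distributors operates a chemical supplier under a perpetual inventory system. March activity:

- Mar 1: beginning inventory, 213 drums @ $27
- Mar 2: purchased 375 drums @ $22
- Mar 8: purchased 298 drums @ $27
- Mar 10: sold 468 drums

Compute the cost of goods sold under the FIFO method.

Mar 10, 468 sold [FIFO — oldest first]: 213 @ $27 + 255 @ $22 = $11,361
Ending inventory: 120 @ $22 + 298 @ $27 = $10,686
Check: goods available $22,047 = COGS $11,361 + ending $10,686

COGS = $11,361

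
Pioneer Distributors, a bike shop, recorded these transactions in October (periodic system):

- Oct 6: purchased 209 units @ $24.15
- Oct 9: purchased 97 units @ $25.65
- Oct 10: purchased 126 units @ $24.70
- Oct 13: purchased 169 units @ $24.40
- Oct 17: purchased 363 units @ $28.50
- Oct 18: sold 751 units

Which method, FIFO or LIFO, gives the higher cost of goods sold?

FIFO COGS: 209 @ $24.15 + 97 @ $25.65 + 126 @ $24.70 + 169 @ $24.40 + 150 @ $28.50 = $19,046.20
LIFO COGS: 363 @ $28.50 + 169 @ $24.40 + 126 @ $24.70 + 93 @ $25.65 = $19,966.75

LIFO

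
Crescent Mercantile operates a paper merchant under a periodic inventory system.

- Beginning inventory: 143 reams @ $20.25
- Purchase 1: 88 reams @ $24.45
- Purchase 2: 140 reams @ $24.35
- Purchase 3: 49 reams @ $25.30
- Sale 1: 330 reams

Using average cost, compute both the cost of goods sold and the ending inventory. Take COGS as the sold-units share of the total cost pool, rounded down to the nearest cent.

Sale 1, sell 330: 330/420 × $9,696.05 → $7,618.32
Ending inventory (cost pool remaining) = $2,077.73

COGS = $7,618.32; ending inventory = $2,077.73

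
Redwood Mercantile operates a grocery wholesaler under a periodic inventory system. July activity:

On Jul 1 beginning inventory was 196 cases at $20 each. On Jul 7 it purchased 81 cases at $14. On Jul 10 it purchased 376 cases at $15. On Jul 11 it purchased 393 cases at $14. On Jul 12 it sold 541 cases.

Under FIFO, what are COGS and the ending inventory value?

COGS = $9,014; ending inventory = $7,182

Jul 12, 541 sold [FIFO — oldest first]: 196 @ $20 + 81 @ $14 + 264 @ $15 = $9,014
Ending inventory: 112 @ $15 + 393 @ $14 = $7,182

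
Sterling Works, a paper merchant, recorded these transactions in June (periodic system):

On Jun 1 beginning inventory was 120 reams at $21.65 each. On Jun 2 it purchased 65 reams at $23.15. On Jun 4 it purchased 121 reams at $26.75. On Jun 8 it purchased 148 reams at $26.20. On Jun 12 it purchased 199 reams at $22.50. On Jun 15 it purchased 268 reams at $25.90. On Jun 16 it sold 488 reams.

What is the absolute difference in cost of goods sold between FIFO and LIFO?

FIFO COGS: 120 @ $21.65 + 65 @ $23.15 + 121 @ $26.75 + 148 @ $26.20 + 34 @ $22.50 = $11,982.10
LIFO COGS: 268 @ $25.90 + 199 @ $22.50 + 21 @ $26.20 = $11,968.90
Difference = |$11,982.10 − $11,968.90| = $13.20

$13.20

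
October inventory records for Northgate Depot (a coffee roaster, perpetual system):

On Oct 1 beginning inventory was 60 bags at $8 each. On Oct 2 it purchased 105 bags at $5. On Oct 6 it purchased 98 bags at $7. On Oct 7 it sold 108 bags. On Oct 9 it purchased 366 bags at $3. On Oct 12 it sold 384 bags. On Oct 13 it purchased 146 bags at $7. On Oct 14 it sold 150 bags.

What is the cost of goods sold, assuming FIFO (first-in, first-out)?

Oct 7, 108 sold [FIFO — oldest first]: 60 @ $8 + 48 @ $5 = $720
Oct 12, 384 sold [FIFO — oldest first]: 57 @ $5 + 98 @ $7 + 229 @ $3 = $1,658
Oct 14, 150 sold [FIFO — oldest first]: 137 @ $3 + 13 @ $7 = $502
Total COGS = $720 + $1,658 + $502 = $2,880
Ending inventory: 133 @ $7 = $931

COGS = $2,880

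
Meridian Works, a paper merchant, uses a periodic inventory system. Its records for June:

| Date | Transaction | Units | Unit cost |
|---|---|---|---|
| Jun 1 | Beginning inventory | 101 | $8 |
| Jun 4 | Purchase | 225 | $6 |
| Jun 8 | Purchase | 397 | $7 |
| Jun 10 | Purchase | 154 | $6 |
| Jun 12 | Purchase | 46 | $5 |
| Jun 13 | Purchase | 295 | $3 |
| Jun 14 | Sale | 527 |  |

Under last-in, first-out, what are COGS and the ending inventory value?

COGS = $2,263; ending inventory = $4,713

Jun 14, 527 sold [LIFO — newest first]: 295 @ $3 + 46 @ $5 + 154 @ $6 + 32 @ $7 = $2,263
Ending inventory: 101 @ $8 + 225 @ $6 + 365 @ $7 = $4,713
Check: goods available $6,976 = COGS $2,263 + ending $4,713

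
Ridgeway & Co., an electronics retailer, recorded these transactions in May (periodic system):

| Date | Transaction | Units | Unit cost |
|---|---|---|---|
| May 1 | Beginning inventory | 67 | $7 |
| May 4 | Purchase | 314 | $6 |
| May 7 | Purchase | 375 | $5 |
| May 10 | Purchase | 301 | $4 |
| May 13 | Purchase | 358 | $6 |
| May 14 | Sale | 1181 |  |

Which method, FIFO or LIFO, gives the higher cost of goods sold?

FIFO COGS: 67 @ $7 + 314 @ $6 + 375 @ $5 + 301 @ $4 + 124 @ $6 = $6,176
LIFO COGS: 358 @ $6 + 301 @ $4 + 375 @ $5 + 147 @ $6 = $6,109

FIFO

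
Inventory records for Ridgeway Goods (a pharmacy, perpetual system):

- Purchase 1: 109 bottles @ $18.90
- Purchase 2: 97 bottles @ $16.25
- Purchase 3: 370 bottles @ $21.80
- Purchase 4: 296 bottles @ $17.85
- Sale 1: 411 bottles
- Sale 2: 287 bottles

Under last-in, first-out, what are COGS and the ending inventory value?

COGS = $13,869.60; ending inventory = $3,116.35

Sale 1 (411) [LIFO — newest first]: 296 @ $17.85 + 115 @ $21.80 = $7,790.60
Sale 2 (287) [LIFO — newest first]: 255 @ $21.80 + 32 @ $16.25 = $6,079.00
Total COGS = $7,790.60 + $6,079.00 = $13,869.60
Ending inventory: 109 @ $18.90 + 65 @ $16.25 = $3,116.35
Check: goods available $16,985.95 = COGS $13,869.60 + ending $3,116.35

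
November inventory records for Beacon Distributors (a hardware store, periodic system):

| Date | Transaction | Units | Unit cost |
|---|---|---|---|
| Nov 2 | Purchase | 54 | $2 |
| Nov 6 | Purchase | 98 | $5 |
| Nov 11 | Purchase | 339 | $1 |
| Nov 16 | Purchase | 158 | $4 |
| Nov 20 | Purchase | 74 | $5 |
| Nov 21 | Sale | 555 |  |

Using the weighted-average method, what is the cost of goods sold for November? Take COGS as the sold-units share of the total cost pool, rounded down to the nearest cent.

Nov 21, sell 555: 555/723 × $1,939.00 → $1,488.44
Ending inventory (cost pool remaining) = $450.56

COGS = $1,488.44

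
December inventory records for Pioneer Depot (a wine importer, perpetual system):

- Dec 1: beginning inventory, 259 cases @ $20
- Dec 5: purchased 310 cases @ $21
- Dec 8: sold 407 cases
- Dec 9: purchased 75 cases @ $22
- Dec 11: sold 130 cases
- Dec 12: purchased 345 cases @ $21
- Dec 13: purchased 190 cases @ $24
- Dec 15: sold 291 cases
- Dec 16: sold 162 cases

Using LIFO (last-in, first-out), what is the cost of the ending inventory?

Dec 8, 407 sold [LIFO — newest first]: 310 @ $21 + 97 @ $20 = $8,450
Dec 11, 130 sold [LIFO — newest first]: 75 @ $22 + 55 @ $20 = $2,750
Dec 15, 291 sold [LIFO — newest first]: 190 @ $24 + 101 @ $21 = $6,681
Dec 16, 162 sold [LIFO — newest first]: 162 @ $21 = $3,402
Total COGS = $8,450 + $2,750 + $6,681 + $3,402 = $21,283
Ending inventory: 107 @ $20 + 82 @ $21 = $3,862

Ending inventory = $3,862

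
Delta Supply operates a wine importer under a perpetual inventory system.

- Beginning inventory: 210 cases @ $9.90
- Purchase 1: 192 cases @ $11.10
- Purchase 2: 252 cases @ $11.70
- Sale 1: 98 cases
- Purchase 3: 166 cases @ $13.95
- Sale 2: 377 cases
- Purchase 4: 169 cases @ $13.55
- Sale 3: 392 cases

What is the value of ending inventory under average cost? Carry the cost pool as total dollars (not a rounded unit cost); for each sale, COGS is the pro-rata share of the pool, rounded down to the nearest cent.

Ending inventory = $1,496.42

After Beginning: 210 on hand, pool $2,079.00 (≈ $9.9000 each)
After Purchase 1: 402 on hand, pool $4,210.20 (≈ $10.4731 each)
After Purchase 2: 654 on hand, pool $7,158.60 (≈ $10.9459 each)
Sale 1, sell 98: 98/654 × $7,158.60 → $1,072.69
After Purchase 3: 722 on hand, pool $8,401.61 (≈ $11.6366 each)
Sale 2, sell 377: 377/722 × $8,401.61 → $4,386.99
After Purchase 4: 514 on hand, pool $6,304.57 (≈ $12.2657 each)
Sale 3, sell 392: 392/514 × $6,304.57 → $4,808.15
Total COGS = $1,072.69 + $4,386.99 + $4,808.15 = $10,267.83
Ending inventory (cost pool remaining) = $1,496.42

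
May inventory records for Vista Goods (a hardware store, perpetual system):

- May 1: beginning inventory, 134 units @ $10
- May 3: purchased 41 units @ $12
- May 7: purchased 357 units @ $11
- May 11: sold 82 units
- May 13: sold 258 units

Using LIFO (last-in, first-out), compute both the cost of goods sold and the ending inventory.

COGS = $3,740; ending inventory = $2,019

May 11, 82 sold [LIFO — newest first]: 82 @ $11 = $902
May 13, 258 sold [LIFO — newest first]: 258 @ $11 = $2,838
Total COGS = $902 + $2,838 = $3,740
Ending inventory: 134 @ $10 + 41 @ $12 + 17 @ $11 = $2,019
Check: goods available $5,759 = COGS $3,740 + ending $2,019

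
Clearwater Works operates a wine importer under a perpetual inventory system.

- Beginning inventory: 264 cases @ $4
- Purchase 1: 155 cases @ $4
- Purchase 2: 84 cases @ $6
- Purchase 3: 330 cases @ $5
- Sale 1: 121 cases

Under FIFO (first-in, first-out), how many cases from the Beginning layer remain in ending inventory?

143

Sale 1 (121) [FIFO — oldest first]: 121 @ $4 = $484
Ending inventory: 143 @ $4 + 155 @ $4 + 84 @ $6 + 330 @ $5 = $3,346
Check: goods available $3,830 = COGS $484 + ending $3,346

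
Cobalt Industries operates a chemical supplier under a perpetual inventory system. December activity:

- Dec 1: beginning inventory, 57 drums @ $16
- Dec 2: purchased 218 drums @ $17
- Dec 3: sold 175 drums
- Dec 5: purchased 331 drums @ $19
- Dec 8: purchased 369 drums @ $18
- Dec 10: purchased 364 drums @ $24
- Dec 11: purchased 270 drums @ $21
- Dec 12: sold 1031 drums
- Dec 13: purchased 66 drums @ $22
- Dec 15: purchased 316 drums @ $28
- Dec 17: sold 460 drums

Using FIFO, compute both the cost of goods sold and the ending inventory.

COGS = $33,209; ending inventory = $9,046

Dec 3, 175 sold [FIFO — oldest first]: 57 @ $16 + 118 @ $17 = $2,918
Dec 12, 1031 sold [FIFO — oldest first]: 100 @ $17 + 331 @ $19 + 369 @ $18 + 231 @ $24 = $20,175
Dec 17, 460 sold [FIFO — oldest first]: 133 @ $24 + 270 @ $21 + 57 @ $22 = $10,116
Total COGS = $2,918 + $20,175 + $10,116 = $33,209
Ending inventory: 9 @ $22 + 316 @ $28 = $9,046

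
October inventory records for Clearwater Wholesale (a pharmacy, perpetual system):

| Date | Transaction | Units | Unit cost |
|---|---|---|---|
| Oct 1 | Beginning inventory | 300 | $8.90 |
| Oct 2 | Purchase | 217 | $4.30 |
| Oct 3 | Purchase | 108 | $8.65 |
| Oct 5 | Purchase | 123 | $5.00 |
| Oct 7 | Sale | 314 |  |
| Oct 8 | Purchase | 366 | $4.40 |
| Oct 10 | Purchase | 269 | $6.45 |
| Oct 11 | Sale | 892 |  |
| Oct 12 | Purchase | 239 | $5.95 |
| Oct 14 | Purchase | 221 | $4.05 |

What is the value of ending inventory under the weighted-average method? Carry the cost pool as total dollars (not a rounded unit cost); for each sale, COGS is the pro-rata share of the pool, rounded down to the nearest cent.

After Oct 1: 300 on hand, pool $2,670.00 (≈ $8.9000 each)
After Oct 2: 517 on hand, pool $3,603.10 (≈ $6.9692 each)
After Oct 3: 625 on hand, pool $4,537.30 (≈ $7.2597 each)
After Oct 5: 748 on hand, pool $5,152.30 (≈ $6.8881 each)
Oct 7, sell 314: 314/748 × $5,152.30 → $2,162.86
After Oct 8: 800 on hand, pool $4,599.84 (≈ $5.7498 each)
After Oct 10: 1069 on hand, pool $6,334.89 (≈ $5.9260 each)
Oct 11, sell 892: 892/1069 × $6,334.89 → $5,285.98
After Oct 12: 416 on hand, pool $2,470.96 (≈ $5.9398 each)
After Oct 14: 637 on hand, pool $3,366.01 (≈ $5.2842 each)
Total COGS = $2,162.86 + $5,285.98 = $7,448.84
Ending inventory (cost pool remaining) = $3,366.01

Ending inventory = $3,366.01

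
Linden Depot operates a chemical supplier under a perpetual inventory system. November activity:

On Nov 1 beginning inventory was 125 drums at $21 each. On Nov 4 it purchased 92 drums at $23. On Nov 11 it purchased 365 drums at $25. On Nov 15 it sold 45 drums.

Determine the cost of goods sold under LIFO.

COGS = $1,125

Nov 15, 45 sold [LIFO — newest first]: 45 @ $25 = $1,125
Ending inventory: 125 @ $21 + 92 @ $23 + 320 @ $25 = $12,741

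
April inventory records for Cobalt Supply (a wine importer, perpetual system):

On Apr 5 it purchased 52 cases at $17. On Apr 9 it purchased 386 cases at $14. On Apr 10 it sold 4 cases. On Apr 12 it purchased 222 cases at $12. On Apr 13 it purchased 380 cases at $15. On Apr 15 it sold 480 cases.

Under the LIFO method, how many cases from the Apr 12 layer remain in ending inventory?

Apr 10, 4 sold [LIFO — newest first]: 4 @ $14 = $56
Apr 15, 480 sold [LIFO — newest first]: 380 @ $15 + 100 @ $12 = $6,900
Total COGS = $56 + $6,900 = $6,956
Ending inventory: 52 @ $17 + 382 @ $14 + 122 @ $12 = $7,696

122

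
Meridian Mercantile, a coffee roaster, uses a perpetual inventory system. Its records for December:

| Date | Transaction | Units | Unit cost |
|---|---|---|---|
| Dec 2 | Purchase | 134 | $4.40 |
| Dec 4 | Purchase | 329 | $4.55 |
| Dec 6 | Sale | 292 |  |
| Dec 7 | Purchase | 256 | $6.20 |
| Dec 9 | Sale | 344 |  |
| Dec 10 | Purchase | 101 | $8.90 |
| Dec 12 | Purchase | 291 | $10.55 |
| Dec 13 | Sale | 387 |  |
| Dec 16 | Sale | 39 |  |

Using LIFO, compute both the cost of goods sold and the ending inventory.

COGS = $7,427.10; ending inventory = $215.60

Dec 6, 292 sold [LIFO — newest first]: 292 @ $4.55 = $1,328.60
Dec 9, 344 sold [LIFO — newest first]: 256 @ $6.20 + 37 @ $4.55 + 51 @ $4.40 = $1,979.95
Dec 13, 387 sold [LIFO — newest first]: 291 @ $10.55 + 96 @ $8.90 = $3,924.45
Dec 16, 39 sold [LIFO — newest first]: 5 @ $8.90 + 34 @ $4.40 = $194.10
Total COGS = $1,328.60 + $1,979.95 + $3,924.45 + $194.10 = $7,427.10
Ending inventory: 49 @ $4.40 = $215.60
Check: goods available $7,642.70 = COGS $7,427.10 + ending $215.60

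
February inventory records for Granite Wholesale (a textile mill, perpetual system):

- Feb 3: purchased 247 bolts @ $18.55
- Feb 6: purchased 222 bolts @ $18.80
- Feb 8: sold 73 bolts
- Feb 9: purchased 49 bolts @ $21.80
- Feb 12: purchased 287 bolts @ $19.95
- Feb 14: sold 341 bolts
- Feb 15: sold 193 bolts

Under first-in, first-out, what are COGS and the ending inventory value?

COGS = $11,599.20; ending inventory = $3,950.10

Feb 8, 73 sold [FIFO — oldest first]: 73 @ $18.55 = $1,354.15
Feb 14, 341 sold [FIFO — oldest first]: 174 @ $18.55 + 167 @ $18.80 = $6,367.30
Feb 15, 193 sold [FIFO — oldest first]: 55 @ $18.80 + 49 @ $21.80 + 89 @ $19.95 = $3,877.75
Total COGS = $1,354.15 + $6,367.30 + $3,877.75 = $11,599.20
Ending inventory: 198 @ $19.95 = $3,950.10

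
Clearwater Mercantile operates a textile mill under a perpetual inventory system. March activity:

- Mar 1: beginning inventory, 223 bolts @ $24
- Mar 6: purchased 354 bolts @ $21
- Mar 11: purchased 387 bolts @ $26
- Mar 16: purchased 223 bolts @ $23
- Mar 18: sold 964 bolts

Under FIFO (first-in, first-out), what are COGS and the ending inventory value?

Mar 18, 964 sold [FIFO — oldest first]: 223 @ $24 + 354 @ $21 + 387 @ $26 = $22,848
Ending inventory: 223 @ $23 = $5,129

COGS = $22,848; ending inventory = $5,129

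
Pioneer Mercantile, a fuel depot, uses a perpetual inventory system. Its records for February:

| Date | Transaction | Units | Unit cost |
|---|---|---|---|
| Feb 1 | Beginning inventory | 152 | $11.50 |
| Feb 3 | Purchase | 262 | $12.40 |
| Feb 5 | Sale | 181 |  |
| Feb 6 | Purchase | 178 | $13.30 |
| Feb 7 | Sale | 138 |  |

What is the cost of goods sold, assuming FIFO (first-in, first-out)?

COGS = $3,818.80

Feb 5, 181 sold [FIFO — oldest first]: 152 @ $11.50 + 29 @ $12.40 = $2,107.60
Feb 7, 138 sold [FIFO — oldest first]: 138 @ $12.40 = $1,711.20
Total COGS = $2,107.60 + $1,711.20 = $3,818.80
Ending inventory: 95 @ $12.40 + 178 @ $13.30 = $3,545.40
Check: goods available $7,364.20 = COGS $3,818.80 + ending $3,545.40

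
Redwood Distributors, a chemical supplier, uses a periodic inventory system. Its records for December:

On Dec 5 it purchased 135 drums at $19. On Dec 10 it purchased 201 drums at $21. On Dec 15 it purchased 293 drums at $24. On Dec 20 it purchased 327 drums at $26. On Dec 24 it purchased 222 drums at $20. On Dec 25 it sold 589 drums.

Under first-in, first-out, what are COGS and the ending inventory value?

Dec 25, 589 sold [FIFO — oldest first]: 135 @ $19 + 201 @ $21 + 253 @ $24 = $12,858
Ending inventory: 40 @ $24 + 327 @ $26 + 222 @ $20 = $13,902

COGS = $12,858; ending inventory = $13,902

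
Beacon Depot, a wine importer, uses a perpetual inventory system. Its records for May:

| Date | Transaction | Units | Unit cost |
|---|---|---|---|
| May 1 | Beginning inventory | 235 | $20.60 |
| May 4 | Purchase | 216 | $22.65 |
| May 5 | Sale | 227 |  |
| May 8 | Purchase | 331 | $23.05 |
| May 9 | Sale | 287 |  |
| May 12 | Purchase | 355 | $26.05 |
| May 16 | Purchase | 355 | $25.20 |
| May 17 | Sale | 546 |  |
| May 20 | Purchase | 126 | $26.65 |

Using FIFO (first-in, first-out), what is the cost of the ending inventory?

Ending inventory = $14,309.75

May 5, 227 sold [FIFO — oldest first]: 227 @ $20.60 = $4,676.20
May 9, 287 sold [FIFO — oldest first]: 8 @ $20.60 + 216 @ $22.65 + 63 @ $23.05 = $6,509.35
May 17, 546 sold [FIFO — oldest first]: 268 @ $23.05 + 278 @ $26.05 = $13,419.30
Total COGS = $4,676.20 + $6,509.35 + $13,419.30 = $24,604.85
Ending inventory: 77 @ $26.05 + 355 @ $25.20 + 126 @ $26.65 = $14,309.75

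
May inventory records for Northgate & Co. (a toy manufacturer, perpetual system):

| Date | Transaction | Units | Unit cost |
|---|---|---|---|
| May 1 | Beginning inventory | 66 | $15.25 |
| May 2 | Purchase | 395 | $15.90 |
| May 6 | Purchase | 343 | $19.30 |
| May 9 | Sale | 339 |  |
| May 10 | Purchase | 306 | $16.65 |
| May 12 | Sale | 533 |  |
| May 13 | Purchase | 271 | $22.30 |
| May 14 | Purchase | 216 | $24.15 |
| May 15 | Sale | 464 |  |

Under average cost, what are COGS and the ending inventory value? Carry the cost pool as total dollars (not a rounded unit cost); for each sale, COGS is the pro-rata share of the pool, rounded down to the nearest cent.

After May 1: 66 on hand, pool $1,006.50 (≈ $15.2500 each)
After May 2: 461 on hand, pool $7,287.00 (≈ $15.8069 each)
After May 6: 804 on hand, pool $13,906.90 (≈ $17.2971 each)
May 9, sell 339: 339/804 × $13,906.90 → $5,863.73
After May 10: 771 on hand, pool $13,138.07 (≈ $17.0403 each)
May 12, sell 533: 533/771 × $13,138.07 → $9,082.47
After May 13: 509 on hand, pool $10,098.90 (≈ $19.8407 each)
After May 14: 725 on hand, pool $15,315.30 (≈ $21.1246 each)
May 15, sell 464: 464/725 × $15,315.30 → $9,801.79
Total COGS = $5,863.73 + $9,082.47 + $9,801.79 = $24,747.99
Ending inventory (cost pool remaining) = $5,513.51

COGS = $24,747.99; ending inventory = $5,513.51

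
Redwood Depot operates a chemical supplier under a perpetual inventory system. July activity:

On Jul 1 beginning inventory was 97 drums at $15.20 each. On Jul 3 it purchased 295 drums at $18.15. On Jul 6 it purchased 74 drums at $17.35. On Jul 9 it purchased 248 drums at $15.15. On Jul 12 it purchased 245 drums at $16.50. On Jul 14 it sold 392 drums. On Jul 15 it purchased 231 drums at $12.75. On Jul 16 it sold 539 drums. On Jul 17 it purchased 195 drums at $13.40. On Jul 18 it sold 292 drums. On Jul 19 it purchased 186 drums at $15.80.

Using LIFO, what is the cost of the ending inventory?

Ending inventory = $5,592.95

Jul 14, 392 sold [LIFO — newest first]: 245 @ $16.50 + 147 @ $15.15 = $6,269.55
Jul 16, 539 sold [LIFO — newest first]: 231 @ $12.75 + 101 @ $15.15 + 74 @ $17.35 + 133 @ $18.15 = $8,173.25
Jul 18, 292 sold [LIFO — newest first]: 195 @ $13.40 + 97 @ $18.15 = $4,373.55
Total COGS = $6,269.55 + $8,173.25 + $4,373.55 = $18,816.35
Ending inventory: 97 @ $15.20 + 65 @ $18.15 + 186 @ $15.80 = $5,592.95
Check: goods available $24,409.30 = COGS $18,816.35 + ending $5,592.95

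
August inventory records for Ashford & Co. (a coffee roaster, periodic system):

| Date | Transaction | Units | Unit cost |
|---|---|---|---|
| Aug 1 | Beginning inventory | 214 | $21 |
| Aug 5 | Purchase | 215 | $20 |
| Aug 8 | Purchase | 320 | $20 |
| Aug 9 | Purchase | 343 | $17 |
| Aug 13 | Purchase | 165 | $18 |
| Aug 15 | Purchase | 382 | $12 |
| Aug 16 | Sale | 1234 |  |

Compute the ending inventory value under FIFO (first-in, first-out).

Aug 16, 1234 sold [FIFO — oldest first]: 214 @ $21 + 215 @ $20 + 320 @ $20 + 343 @ $17 + 142 @ $18 = $23,581
Ending inventory: 23 @ $18 + 382 @ $12 = $4,998

Ending inventory = $4,998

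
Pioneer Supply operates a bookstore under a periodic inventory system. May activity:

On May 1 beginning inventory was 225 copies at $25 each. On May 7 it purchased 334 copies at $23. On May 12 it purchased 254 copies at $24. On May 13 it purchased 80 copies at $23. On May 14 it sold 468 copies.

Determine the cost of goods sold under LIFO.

May 14, 468 sold [LIFO — newest first]: 80 @ $23 + 254 @ $24 + 134 @ $23 = $11,018
Ending inventory: 225 @ $25 + 200 @ $23 = $10,225
Check: goods available $21,243 = COGS $11,018 + ending $10,225

COGS = $11,018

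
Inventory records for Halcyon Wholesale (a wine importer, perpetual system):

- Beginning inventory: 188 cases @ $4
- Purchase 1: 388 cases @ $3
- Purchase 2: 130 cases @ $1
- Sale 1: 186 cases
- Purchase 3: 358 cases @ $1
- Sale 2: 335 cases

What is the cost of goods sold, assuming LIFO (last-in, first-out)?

Sale 1 (186) [LIFO — newest first]: 130 @ $1 + 56 @ $3 = $298
Sale 2 (335) [LIFO — newest first]: 335 @ $1 = $335
Total COGS = $298 + $335 = $633
Ending inventory: 188 @ $4 + 332 @ $3 + 23 @ $1 = $1,771

COGS = $633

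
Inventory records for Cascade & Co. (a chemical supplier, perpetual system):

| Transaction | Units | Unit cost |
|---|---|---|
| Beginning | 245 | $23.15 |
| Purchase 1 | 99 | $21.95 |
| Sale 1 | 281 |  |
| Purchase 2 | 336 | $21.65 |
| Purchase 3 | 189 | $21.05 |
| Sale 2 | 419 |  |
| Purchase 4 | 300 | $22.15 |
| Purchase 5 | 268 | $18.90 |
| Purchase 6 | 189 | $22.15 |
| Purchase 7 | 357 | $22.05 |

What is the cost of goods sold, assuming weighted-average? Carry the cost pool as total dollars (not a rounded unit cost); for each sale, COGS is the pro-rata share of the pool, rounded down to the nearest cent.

After Beginning: 245 on hand, pool $5,671.75 (≈ $23.1500 each)
After Purchase 1: 344 on hand, pool $7,844.80 (≈ $22.8047 each)
Sale 1, sell 281: 281/344 × $7,844.80 → $6,408.10
After Purchase 2: 399 on hand, pool $8,711.10 (≈ $21.8323 each)
After Purchase 3: 588 on hand, pool $12,689.55 (≈ $21.5809 each)
Sale 2, sell 419: 419/588 × $12,689.55 → $9,042.38
After Purchase 4: 469 on hand, pool $10,292.17 (≈ $21.9449 each)
After Purchase 5: 737 on hand, pool $15,357.37 (≈ $20.8377 each)
After Purchase 6: 926 on hand, pool $19,543.72 (≈ $21.1055 each)
After Purchase 7: 1283 on hand, pool $27,415.57 (≈ $21.3683 each)
Total COGS = $6,408.10 + $9,042.38 = $15,450.48
Ending inventory (cost pool remaining) = $27,415.57

COGS = $15,450.48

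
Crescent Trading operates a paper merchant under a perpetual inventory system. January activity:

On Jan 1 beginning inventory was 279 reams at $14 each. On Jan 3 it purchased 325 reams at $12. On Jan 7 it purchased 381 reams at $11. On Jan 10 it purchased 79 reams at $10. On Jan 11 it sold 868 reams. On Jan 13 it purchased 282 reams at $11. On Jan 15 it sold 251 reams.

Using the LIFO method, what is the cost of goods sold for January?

Jan 11, 868 sold [LIFO — newest first]: 79 @ $10 + 381 @ $11 + 325 @ $12 + 83 @ $14 = $10,043
Jan 15, 251 sold [LIFO — newest first]: 251 @ $11 = $2,761
Total COGS = $10,043 + $2,761 = $12,804
Ending inventory: 196 @ $14 + 31 @ $11 = $3,085
Check: goods available $15,889 = COGS $12,804 + ending $3,085

COGS = $12,804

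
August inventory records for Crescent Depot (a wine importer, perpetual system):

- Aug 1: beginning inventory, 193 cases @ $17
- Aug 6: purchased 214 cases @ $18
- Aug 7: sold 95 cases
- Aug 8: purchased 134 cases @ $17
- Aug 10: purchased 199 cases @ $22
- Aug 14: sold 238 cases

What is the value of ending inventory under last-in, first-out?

Aug 7, 95 sold [LIFO — newest first]: 95 @ $18 = $1,710
Aug 14, 238 sold [LIFO — newest first]: 199 @ $22 + 39 @ $17 = $5,041
Total COGS = $1,710 + $5,041 = $6,751
Ending inventory: 193 @ $17 + 119 @ $18 + 95 @ $17 = $7,038
Check: goods available $13,789 = COGS $6,751 + ending $7,038

Ending inventory = $7,038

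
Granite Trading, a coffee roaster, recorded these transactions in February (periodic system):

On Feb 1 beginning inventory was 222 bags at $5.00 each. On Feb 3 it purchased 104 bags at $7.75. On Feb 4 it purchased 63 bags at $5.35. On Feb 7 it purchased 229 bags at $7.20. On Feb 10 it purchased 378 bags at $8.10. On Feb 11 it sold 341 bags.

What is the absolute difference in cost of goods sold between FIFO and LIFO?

FIFO COGS: 222 @ $5.00 + 104 @ $7.75 + 15 @ $5.35 = $1,996.25
LIFO COGS: 341 @ $8.10 = $2,762.10
Difference = |$1,996.25 − $2,762.10| = $765.85

$765.85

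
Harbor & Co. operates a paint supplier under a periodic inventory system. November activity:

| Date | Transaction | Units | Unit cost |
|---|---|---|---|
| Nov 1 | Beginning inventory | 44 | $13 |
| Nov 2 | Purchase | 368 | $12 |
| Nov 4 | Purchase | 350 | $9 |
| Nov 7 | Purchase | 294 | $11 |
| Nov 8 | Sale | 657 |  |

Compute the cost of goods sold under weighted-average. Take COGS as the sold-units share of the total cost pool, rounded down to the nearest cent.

COGS = $7,075.19

Nov 8, sell 657: 657/1056 × $11,372.00 → $7,075.19
Ending inventory (cost pool remaining) = $4,296.81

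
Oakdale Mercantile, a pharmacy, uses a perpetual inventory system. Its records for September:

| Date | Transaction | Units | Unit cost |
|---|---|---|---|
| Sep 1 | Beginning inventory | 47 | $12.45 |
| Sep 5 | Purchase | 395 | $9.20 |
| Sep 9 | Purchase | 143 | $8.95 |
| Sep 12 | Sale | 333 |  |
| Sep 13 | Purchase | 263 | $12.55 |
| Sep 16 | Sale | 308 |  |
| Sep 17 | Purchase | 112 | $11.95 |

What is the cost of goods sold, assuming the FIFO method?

Sep 12, 333 sold [FIFO — oldest first]: 47 @ $12.45 + 286 @ $9.20 = $3,216.35
Sep 16, 308 sold [FIFO — oldest first]: 109 @ $9.20 + 143 @ $8.95 + 56 @ $12.55 = $2,985.45
Total COGS = $3,216.35 + $2,985.45 = $6,201.80
Ending inventory: 207 @ $12.55 + 112 @ $11.95 = $3,936.25

COGS = $6,201.80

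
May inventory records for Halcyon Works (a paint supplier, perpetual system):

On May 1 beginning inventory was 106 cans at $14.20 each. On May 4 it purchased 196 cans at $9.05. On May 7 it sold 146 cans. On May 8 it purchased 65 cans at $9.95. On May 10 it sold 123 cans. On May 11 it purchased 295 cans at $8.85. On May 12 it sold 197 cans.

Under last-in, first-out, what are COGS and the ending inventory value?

May 7, 146 sold [LIFO — newest first]: 146 @ $9.05 = $1,321.30
May 10, 123 sold [LIFO — newest first]: 65 @ $9.95 + 50 @ $9.05 + 8 @ $14.20 = $1,212.85
May 12, 197 sold [LIFO — newest first]: 197 @ $8.85 = $1,743.45
Total COGS = $1,321.30 + $1,212.85 + $1,743.45 = $4,277.60
Ending inventory: 98 @ $14.20 + 98 @ $8.85 = $2,258.90
Check: goods available $6,536.50 = COGS $4,277.60 + ending $2,258.90

COGS = $4,277.60; ending inventory = $2,258.90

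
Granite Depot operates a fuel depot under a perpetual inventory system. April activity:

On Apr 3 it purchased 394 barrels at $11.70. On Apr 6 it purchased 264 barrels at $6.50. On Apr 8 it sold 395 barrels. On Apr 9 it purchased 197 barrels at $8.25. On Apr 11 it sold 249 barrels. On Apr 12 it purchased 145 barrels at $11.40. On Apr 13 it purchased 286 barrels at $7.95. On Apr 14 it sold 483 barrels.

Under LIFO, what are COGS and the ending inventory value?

COGS = $10,017.45; ending inventory = $1,860.30

Apr 8, 395 sold [LIFO — newest first]: 264 @ $6.50 + 131 @ $11.70 = $3,248.70
Apr 11, 249 sold [LIFO — newest first]: 197 @ $8.25 + 52 @ $11.70 = $2,233.65
Apr 14, 483 sold [LIFO — newest first]: 286 @ $7.95 + 145 @ $11.40 + 52 @ $11.70 = $4,535.10
Total COGS = $3,248.70 + $2,233.65 + $4,535.10 = $10,017.45
Ending inventory: 159 @ $11.70 = $1,860.30
Check: goods available $11,877.75 = COGS $10,017.45 + ending $1,860.30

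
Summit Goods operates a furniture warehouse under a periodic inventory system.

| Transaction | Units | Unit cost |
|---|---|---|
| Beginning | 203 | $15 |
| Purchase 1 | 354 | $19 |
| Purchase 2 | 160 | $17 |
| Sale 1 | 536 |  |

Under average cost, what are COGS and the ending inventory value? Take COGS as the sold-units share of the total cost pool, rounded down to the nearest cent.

Sale 1, sell 536: 536/717 × $12,491.00 → $9,337.76
Ending inventory (cost pool remaining) = $3,153.24

COGS = $9,337.76; ending inventory = $3,153.24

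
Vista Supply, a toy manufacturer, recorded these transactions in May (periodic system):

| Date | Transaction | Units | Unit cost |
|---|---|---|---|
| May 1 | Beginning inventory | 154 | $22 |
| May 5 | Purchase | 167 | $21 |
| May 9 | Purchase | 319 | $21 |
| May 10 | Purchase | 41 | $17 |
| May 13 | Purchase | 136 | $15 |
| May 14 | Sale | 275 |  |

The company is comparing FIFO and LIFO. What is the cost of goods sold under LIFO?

FIFO COGS: 154 @ $22 + 121 @ $21 = $5,929
LIFO COGS: 136 @ $15 + 41 @ $17 + 98 @ $21 = $4,795

COGS = $4,795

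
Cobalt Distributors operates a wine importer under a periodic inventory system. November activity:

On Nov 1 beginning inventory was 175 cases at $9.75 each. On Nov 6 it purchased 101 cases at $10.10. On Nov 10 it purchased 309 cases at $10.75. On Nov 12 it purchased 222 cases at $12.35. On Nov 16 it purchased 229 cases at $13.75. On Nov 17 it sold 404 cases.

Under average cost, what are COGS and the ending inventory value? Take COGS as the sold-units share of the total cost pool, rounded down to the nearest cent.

Nov 17, sell 404: 404/1036 × $11,938.55 → $4,655.57
Ending inventory (cost pool remaining) = $7,282.98

COGS = $4,655.57; ending inventory = $7,282.98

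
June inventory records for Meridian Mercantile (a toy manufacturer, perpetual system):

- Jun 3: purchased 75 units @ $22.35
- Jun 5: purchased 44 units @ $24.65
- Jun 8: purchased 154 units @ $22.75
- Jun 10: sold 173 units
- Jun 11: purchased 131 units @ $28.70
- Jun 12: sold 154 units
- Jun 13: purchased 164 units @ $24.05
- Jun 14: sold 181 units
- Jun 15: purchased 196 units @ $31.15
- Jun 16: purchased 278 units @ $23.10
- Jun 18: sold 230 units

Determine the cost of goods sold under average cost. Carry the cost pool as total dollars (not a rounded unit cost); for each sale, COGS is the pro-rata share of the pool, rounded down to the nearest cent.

COGS = $18,518.80

After Jun 3: 75 on hand, pool $1,676.25 (≈ $22.3500 each)
After Jun 5: 119 on hand, pool $2,760.85 (≈ $23.2004 each)
After Jun 8: 273 on hand, pool $6,264.35 (≈ $22.9463 each)
Jun 10, sell 173: 173/273 × $6,264.35 → $3,969.71
After Jun 11: 231 on hand, pool $6,054.34 (≈ $26.2093 each)
Jun 12, sell 154: 154/231 × $6,054.34 → $4,036.22
After Jun 13: 241 on hand, pool $5,962.32 (≈ $24.7399 each)
Jun 14, sell 181: 181/241 × $5,962.32 → $4,477.92
After Jun 15: 256 on hand, pool $7,589.80 (≈ $29.6477 each)
After Jun 16: 534 on hand, pool $14,011.60 (≈ $26.2390 each)
Jun 18, sell 230: 230/534 × $14,011.60 → $6,034.95
Total COGS = $3,969.71 + $4,036.22 + $4,477.92 + $6,034.95 = $18,518.80
Ending inventory (cost pool remaining) = $7,976.65
Check: goods available $26,495.45 = COGS $18,518.80 + ending $7,976.65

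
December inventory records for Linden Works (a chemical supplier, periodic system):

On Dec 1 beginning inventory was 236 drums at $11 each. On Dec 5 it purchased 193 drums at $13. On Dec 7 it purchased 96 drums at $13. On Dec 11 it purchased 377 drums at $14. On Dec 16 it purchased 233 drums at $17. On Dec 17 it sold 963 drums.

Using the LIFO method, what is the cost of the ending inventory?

Dec 17, 963 sold [LIFO — newest first]: 233 @ $17 + 377 @ $14 + 96 @ $13 + 193 @ $13 + 64 @ $11 = $13,700
Ending inventory: 172 @ $11 = $1,892

Ending inventory = $1,892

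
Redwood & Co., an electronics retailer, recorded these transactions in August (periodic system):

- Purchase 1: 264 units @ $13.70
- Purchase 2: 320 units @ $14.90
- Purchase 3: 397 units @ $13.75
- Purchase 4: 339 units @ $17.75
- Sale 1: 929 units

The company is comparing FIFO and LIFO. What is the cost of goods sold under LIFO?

FIFO COGS: 264 @ $13.70 + 320 @ $14.90 + 345 @ $13.75 = $13,128.55
LIFO COGS: 339 @ $17.75 + 397 @ $13.75 + 193 @ $14.90 = $14,351.70

COGS = $14,351.70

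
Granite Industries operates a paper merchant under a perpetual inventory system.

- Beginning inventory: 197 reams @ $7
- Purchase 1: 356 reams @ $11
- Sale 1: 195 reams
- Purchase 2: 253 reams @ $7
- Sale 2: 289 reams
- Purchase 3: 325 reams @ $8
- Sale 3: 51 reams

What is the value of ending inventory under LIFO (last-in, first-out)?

Ending inventory = $4,946

Sale 1 (195) [LIFO — newest first]: 195 @ $11 = $2,145
Sale 2 (289) [LIFO — newest first]: 253 @ $7 + 36 @ $11 = $2,167
Sale 3 (51) [LIFO — newest first]: 51 @ $8 = $408
Total COGS = $2,145 + $2,167 + $408 = $4,720
Ending inventory: 197 @ $7 + 125 @ $11 + 274 @ $8 = $4,946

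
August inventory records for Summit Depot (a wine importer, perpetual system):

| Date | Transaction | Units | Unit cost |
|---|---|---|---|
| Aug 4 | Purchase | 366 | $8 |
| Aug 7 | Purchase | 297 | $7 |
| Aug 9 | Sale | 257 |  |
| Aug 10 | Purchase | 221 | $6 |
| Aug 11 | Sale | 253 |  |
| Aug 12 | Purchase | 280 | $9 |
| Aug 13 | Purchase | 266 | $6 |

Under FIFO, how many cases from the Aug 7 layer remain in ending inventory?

153

Aug 9, 257 sold [FIFO — oldest first]: 257 @ $8 = $2,056
Aug 11, 253 sold [FIFO — oldest first]: 109 @ $8 + 144 @ $7 = $1,880
Total COGS = $2,056 + $1,880 = $3,936
Ending inventory: 153 @ $7 + 221 @ $6 + 280 @ $9 + 266 @ $6 = $6,513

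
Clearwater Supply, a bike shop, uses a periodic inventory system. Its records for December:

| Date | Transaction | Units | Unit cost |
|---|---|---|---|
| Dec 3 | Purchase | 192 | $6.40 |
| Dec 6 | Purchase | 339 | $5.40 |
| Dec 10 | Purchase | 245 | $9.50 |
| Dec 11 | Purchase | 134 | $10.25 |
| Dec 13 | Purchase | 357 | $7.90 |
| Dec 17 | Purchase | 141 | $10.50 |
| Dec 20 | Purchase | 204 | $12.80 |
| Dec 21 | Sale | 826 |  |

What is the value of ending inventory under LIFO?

Ending inventory = $5,489.40

Dec 21, 826 sold [LIFO — newest first]: 204 @ $12.80 + 141 @ $10.50 + 357 @ $7.90 + 124 @ $10.25 = $8,183.00
Ending inventory: 192 @ $6.40 + 339 @ $5.40 + 245 @ $9.50 + 10 @ $10.25 = $5,489.40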